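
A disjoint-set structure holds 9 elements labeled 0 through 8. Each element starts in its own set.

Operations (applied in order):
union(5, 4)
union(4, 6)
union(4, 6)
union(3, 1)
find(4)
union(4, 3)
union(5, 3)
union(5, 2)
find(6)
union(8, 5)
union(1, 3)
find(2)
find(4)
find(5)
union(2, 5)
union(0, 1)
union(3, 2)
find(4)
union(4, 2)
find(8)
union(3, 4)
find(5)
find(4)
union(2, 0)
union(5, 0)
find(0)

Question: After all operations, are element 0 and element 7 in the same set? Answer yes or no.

Answer: no

Derivation:
Step 1: union(5, 4) -> merged; set of 5 now {4, 5}
Step 2: union(4, 6) -> merged; set of 4 now {4, 5, 6}
Step 3: union(4, 6) -> already same set; set of 4 now {4, 5, 6}
Step 4: union(3, 1) -> merged; set of 3 now {1, 3}
Step 5: find(4) -> no change; set of 4 is {4, 5, 6}
Step 6: union(4, 3) -> merged; set of 4 now {1, 3, 4, 5, 6}
Step 7: union(5, 3) -> already same set; set of 5 now {1, 3, 4, 5, 6}
Step 8: union(5, 2) -> merged; set of 5 now {1, 2, 3, 4, 5, 6}
Step 9: find(6) -> no change; set of 6 is {1, 2, 3, 4, 5, 6}
Step 10: union(8, 5) -> merged; set of 8 now {1, 2, 3, 4, 5, 6, 8}
Step 11: union(1, 3) -> already same set; set of 1 now {1, 2, 3, 4, 5, 6, 8}
Step 12: find(2) -> no change; set of 2 is {1, 2, 3, 4, 5, 6, 8}
Step 13: find(4) -> no change; set of 4 is {1, 2, 3, 4, 5, 6, 8}
Step 14: find(5) -> no change; set of 5 is {1, 2, 3, 4, 5, 6, 8}
Step 15: union(2, 5) -> already same set; set of 2 now {1, 2, 3, 4, 5, 6, 8}
Step 16: union(0, 1) -> merged; set of 0 now {0, 1, 2, 3, 4, 5, 6, 8}
Step 17: union(3, 2) -> already same set; set of 3 now {0, 1, 2, 3, 4, 5, 6, 8}
Step 18: find(4) -> no change; set of 4 is {0, 1, 2, 3, 4, 5, 6, 8}
Step 19: union(4, 2) -> already same set; set of 4 now {0, 1, 2, 3, 4, 5, 6, 8}
Step 20: find(8) -> no change; set of 8 is {0, 1, 2, 3, 4, 5, 6, 8}
Step 21: union(3, 4) -> already same set; set of 3 now {0, 1, 2, 3, 4, 5, 6, 8}
Step 22: find(5) -> no change; set of 5 is {0, 1, 2, 3, 4, 5, 6, 8}
Step 23: find(4) -> no change; set of 4 is {0, 1, 2, 3, 4, 5, 6, 8}
Step 24: union(2, 0) -> already same set; set of 2 now {0, 1, 2, 3, 4, 5, 6, 8}
Step 25: union(5, 0) -> already same set; set of 5 now {0, 1, 2, 3, 4, 5, 6, 8}
Step 26: find(0) -> no change; set of 0 is {0, 1, 2, 3, 4, 5, 6, 8}
Set of 0: {0, 1, 2, 3, 4, 5, 6, 8}; 7 is not a member.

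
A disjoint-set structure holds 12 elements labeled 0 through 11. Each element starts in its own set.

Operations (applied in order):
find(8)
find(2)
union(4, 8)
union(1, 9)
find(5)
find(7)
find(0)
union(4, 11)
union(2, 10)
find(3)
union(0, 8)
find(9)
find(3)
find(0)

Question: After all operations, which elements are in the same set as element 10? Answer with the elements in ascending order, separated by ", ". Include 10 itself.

Step 1: find(8) -> no change; set of 8 is {8}
Step 2: find(2) -> no change; set of 2 is {2}
Step 3: union(4, 8) -> merged; set of 4 now {4, 8}
Step 4: union(1, 9) -> merged; set of 1 now {1, 9}
Step 5: find(5) -> no change; set of 5 is {5}
Step 6: find(7) -> no change; set of 7 is {7}
Step 7: find(0) -> no change; set of 0 is {0}
Step 8: union(4, 11) -> merged; set of 4 now {4, 8, 11}
Step 9: union(2, 10) -> merged; set of 2 now {2, 10}
Step 10: find(3) -> no change; set of 3 is {3}
Step 11: union(0, 8) -> merged; set of 0 now {0, 4, 8, 11}
Step 12: find(9) -> no change; set of 9 is {1, 9}
Step 13: find(3) -> no change; set of 3 is {3}
Step 14: find(0) -> no change; set of 0 is {0, 4, 8, 11}
Component of 10: {2, 10}

Answer: 2, 10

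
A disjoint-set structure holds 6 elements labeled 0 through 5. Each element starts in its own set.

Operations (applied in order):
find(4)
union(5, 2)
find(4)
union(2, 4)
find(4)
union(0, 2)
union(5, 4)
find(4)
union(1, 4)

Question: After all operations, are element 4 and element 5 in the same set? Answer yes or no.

Step 1: find(4) -> no change; set of 4 is {4}
Step 2: union(5, 2) -> merged; set of 5 now {2, 5}
Step 3: find(4) -> no change; set of 4 is {4}
Step 4: union(2, 4) -> merged; set of 2 now {2, 4, 5}
Step 5: find(4) -> no change; set of 4 is {2, 4, 5}
Step 6: union(0, 2) -> merged; set of 0 now {0, 2, 4, 5}
Step 7: union(5, 4) -> already same set; set of 5 now {0, 2, 4, 5}
Step 8: find(4) -> no change; set of 4 is {0, 2, 4, 5}
Step 9: union(1, 4) -> merged; set of 1 now {0, 1, 2, 4, 5}
Set of 4: {0, 1, 2, 4, 5}; 5 is a member.

Answer: yes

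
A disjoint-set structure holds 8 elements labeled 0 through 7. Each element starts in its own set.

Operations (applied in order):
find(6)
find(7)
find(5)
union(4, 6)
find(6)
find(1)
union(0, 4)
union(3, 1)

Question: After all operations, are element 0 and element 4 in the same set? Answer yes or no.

Step 1: find(6) -> no change; set of 6 is {6}
Step 2: find(7) -> no change; set of 7 is {7}
Step 3: find(5) -> no change; set of 5 is {5}
Step 4: union(4, 6) -> merged; set of 4 now {4, 6}
Step 5: find(6) -> no change; set of 6 is {4, 6}
Step 6: find(1) -> no change; set of 1 is {1}
Step 7: union(0, 4) -> merged; set of 0 now {0, 4, 6}
Step 8: union(3, 1) -> merged; set of 3 now {1, 3}
Set of 0: {0, 4, 6}; 4 is a member.

Answer: yes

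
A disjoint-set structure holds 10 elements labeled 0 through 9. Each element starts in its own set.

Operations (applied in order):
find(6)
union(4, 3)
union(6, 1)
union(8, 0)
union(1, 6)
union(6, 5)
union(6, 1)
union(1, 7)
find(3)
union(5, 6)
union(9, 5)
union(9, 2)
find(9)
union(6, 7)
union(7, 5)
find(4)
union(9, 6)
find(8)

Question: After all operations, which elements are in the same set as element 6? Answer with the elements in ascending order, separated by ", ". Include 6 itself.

Step 1: find(6) -> no change; set of 6 is {6}
Step 2: union(4, 3) -> merged; set of 4 now {3, 4}
Step 3: union(6, 1) -> merged; set of 6 now {1, 6}
Step 4: union(8, 0) -> merged; set of 8 now {0, 8}
Step 5: union(1, 6) -> already same set; set of 1 now {1, 6}
Step 6: union(6, 5) -> merged; set of 6 now {1, 5, 6}
Step 7: union(6, 1) -> already same set; set of 6 now {1, 5, 6}
Step 8: union(1, 7) -> merged; set of 1 now {1, 5, 6, 7}
Step 9: find(3) -> no change; set of 3 is {3, 4}
Step 10: union(5, 6) -> already same set; set of 5 now {1, 5, 6, 7}
Step 11: union(9, 5) -> merged; set of 9 now {1, 5, 6, 7, 9}
Step 12: union(9, 2) -> merged; set of 9 now {1, 2, 5, 6, 7, 9}
Step 13: find(9) -> no change; set of 9 is {1, 2, 5, 6, 7, 9}
Step 14: union(6, 7) -> already same set; set of 6 now {1, 2, 5, 6, 7, 9}
Step 15: union(7, 5) -> already same set; set of 7 now {1, 2, 5, 6, 7, 9}
Step 16: find(4) -> no change; set of 4 is {3, 4}
Step 17: union(9, 6) -> already same set; set of 9 now {1, 2, 5, 6, 7, 9}
Step 18: find(8) -> no change; set of 8 is {0, 8}
Component of 6: {1, 2, 5, 6, 7, 9}

Answer: 1, 2, 5, 6, 7, 9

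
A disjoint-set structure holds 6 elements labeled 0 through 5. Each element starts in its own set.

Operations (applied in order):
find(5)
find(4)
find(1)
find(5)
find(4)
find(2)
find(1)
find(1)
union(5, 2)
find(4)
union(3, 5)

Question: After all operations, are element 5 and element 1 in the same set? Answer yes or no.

Step 1: find(5) -> no change; set of 5 is {5}
Step 2: find(4) -> no change; set of 4 is {4}
Step 3: find(1) -> no change; set of 1 is {1}
Step 4: find(5) -> no change; set of 5 is {5}
Step 5: find(4) -> no change; set of 4 is {4}
Step 6: find(2) -> no change; set of 2 is {2}
Step 7: find(1) -> no change; set of 1 is {1}
Step 8: find(1) -> no change; set of 1 is {1}
Step 9: union(5, 2) -> merged; set of 5 now {2, 5}
Step 10: find(4) -> no change; set of 4 is {4}
Step 11: union(3, 5) -> merged; set of 3 now {2, 3, 5}
Set of 5: {2, 3, 5}; 1 is not a member.

Answer: no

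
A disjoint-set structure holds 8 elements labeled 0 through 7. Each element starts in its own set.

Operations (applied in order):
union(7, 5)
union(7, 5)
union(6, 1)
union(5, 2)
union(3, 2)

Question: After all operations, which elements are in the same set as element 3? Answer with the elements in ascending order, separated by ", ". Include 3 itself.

Step 1: union(7, 5) -> merged; set of 7 now {5, 7}
Step 2: union(7, 5) -> already same set; set of 7 now {5, 7}
Step 3: union(6, 1) -> merged; set of 6 now {1, 6}
Step 4: union(5, 2) -> merged; set of 5 now {2, 5, 7}
Step 5: union(3, 2) -> merged; set of 3 now {2, 3, 5, 7}
Component of 3: {2, 3, 5, 7}

Answer: 2, 3, 5, 7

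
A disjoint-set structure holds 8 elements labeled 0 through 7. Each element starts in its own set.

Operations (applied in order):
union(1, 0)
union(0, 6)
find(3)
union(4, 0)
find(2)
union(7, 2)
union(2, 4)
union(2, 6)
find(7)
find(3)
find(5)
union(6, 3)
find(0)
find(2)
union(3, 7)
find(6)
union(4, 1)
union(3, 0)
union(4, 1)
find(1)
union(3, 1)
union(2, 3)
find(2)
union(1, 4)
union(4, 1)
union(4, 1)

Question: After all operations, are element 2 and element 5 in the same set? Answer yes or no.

Step 1: union(1, 0) -> merged; set of 1 now {0, 1}
Step 2: union(0, 6) -> merged; set of 0 now {0, 1, 6}
Step 3: find(3) -> no change; set of 3 is {3}
Step 4: union(4, 0) -> merged; set of 4 now {0, 1, 4, 6}
Step 5: find(2) -> no change; set of 2 is {2}
Step 6: union(7, 2) -> merged; set of 7 now {2, 7}
Step 7: union(2, 4) -> merged; set of 2 now {0, 1, 2, 4, 6, 7}
Step 8: union(2, 6) -> already same set; set of 2 now {0, 1, 2, 4, 6, 7}
Step 9: find(7) -> no change; set of 7 is {0, 1, 2, 4, 6, 7}
Step 10: find(3) -> no change; set of 3 is {3}
Step 11: find(5) -> no change; set of 5 is {5}
Step 12: union(6, 3) -> merged; set of 6 now {0, 1, 2, 3, 4, 6, 7}
Step 13: find(0) -> no change; set of 0 is {0, 1, 2, 3, 4, 6, 7}
Step 14: find(2) -> no change; set of 2 is {0, 1, 2, 3, 4, 6, 7}
Step 15: union(3, 7) -> already same set; set of 3 now {0, 1, 2, 3, 4, 6, 7}
Step 16: find(6) -> no change; set of 6 is {0, 1, 2, 3, 4, 6, 7}
Step 17: union(4, 1) -> already same set; set of 4 now {0, 1, 2, 3, 4, 6, 7}
Step 18: union(3, 0) -> already same set; set of 3 now {0, 1, 2, 3, 4, 6, 7}
Step 19: union(4, 1) -> already same set; set of 4 now {0, 1, 2, 3, 4, 6, 7}
Step 20: find(1) -> no change; set of 1 is {0, 1, 2, 3, 4, 6, 7}
Step 21: union(3, 1) -> already same set; set of 3 now {0, 1, 2, 3, 4, 6, 7}
Step 22: union(2, 3) -> already same set; set of 2 now {0, 1, 2, 3, 4, 6, 7}
Step 23: find(2) -> no change; set of 2 is {0, 1, 2, 3, 4, 6, 7}
Step 24: union(1, 4) -> already same set; set of 1 now {0, 1, 2, 3, 4, 6, 7}
Step 25: union(4, 1) -> already same set; set of 4 now {0, 1, 2, 3, 4, 6, 7}
Step 26: union(4, 1) -> already same set; set of 4 now {0, 1, 2, 3, 4, 6, 7}
Set of 2: {0, 1, 2, 3, 4, 6, 7}; 5 is not a member.

Answer: no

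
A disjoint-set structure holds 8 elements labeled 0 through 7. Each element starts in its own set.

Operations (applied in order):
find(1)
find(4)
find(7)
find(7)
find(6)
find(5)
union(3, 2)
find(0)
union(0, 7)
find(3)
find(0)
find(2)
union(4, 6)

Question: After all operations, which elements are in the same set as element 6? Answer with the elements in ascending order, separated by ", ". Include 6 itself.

Step 1: find(1) -> no change; set of 1 is {1}
Step 2: find(4) -> no change; set of 4 is {4}
Step 3: find(7) -> no change; set of 7 is {7}
Step 4: find(7) -> no change; set of 7 is {7}
Step 5: find(6) -> no change; set of 6 is {6}
Step 6: find(5) -> no change; set of 5 is {5}
Step 7: union(3, 2) -> merged; set of 3 now {2, 3}
Step 8: find(0) -> no change; set of 0 is {0}
Step 9: union(0, 7) -> merged; set of 0 now {0, 7}
Step 10: find(3) -> no change; set of 3 is {2, 3}
Step 11: find(0) -> no change; set of 0 is {0, 7}
Step 12: find(2) -> no change; set of 2 is {2, 3}
Step 13: union(4, 6) -> merged; set of 4 now {4, 6}
Component of 6: {4, 6}

Answer: 4, 6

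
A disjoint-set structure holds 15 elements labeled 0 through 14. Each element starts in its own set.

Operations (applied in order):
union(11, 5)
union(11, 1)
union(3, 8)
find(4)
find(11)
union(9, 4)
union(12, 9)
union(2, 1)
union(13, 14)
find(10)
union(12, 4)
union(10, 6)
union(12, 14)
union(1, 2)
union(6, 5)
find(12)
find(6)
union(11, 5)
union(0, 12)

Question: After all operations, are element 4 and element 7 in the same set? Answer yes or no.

Answer: no

Derivation:
Step 1: union(11, 5) -> merged; set of 11 now {5, 11}
Step 2: union(11, 1) -> merged; set of 11 now {1, 5, 11}
Step 3: union(3, 8) -> merged; set of 3 now {3, 8}
Step 4: find(4) -> no change; set of 4 is {4}
Step 5: find(11) -> no change; set of 11 is {1, 5, 11}
Step 6: union(9, 4) -> merged; set of 9 now {4, 9}
Step 7: union(12, 9) -> merged; set of 12 now {4, 9, 12}
Step 8: union(2, 1) -> merged; set of 2 now {1, 2, 5, 11}
Step 9: union(13, 14) -> merged; set of 13 now {13, 14}
Step 10: find(10) -> no change; set of 10 is {10}
Step 11: union(12, 4) -> already same set; set of 12 now {4, 9, 12}
Step 12: union(10, 6) -> merged; set of 10 now {6, 10}
Step 13: union(12, 14) -> merged; set of 12 now {4, 9, 12, 13, 14}
Step 14: union(1, 2) -> already same set; set of 1 now {1, 2, 5, 11}
Step 15: union(6, 5) -> merged; set of 6 now {1, 2, 5, 6, 10, 11}
Step 16: find(12) -> no change; set of 12 is {4, 9, 12, 13, 14}
Step 17: find(6) -> no change; set of 6 is {1, 2, 5, 6, 10, 11}
Step 18: union(11, 5) -> already same set; set of 11 now {1, 2, 5, 6, 10, 11}
Step 19: union(0, 12) -> merged; set of 0 now {0, 4, 9, 12, 13, 14}
Set of 4: {0, 4, 9, 12, 13, 14}; 7 is not a member.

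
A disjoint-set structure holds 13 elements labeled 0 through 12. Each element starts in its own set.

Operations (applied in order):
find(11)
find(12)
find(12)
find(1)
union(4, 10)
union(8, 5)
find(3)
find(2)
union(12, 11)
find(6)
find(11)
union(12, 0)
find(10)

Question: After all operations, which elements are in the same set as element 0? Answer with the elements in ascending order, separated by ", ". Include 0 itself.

Step 1: find(11) -> no change; set of 11 is {11}
Step 2: find(12) -> no change; set of 12 is {12}
Step 3: find(12) -> no change; set of 12 is {12}
Step 4: find(1) -> no change; set of 1 is {1}
Step 5: union(4, 10) -> merged; set of 4 now {4, 10}
Step 6: union(8, 5) -> merged; set of 8 now {5, 8}
Step 7: find(3) -> no change; set of 3 is {3}
Step 8: find(2) -> no change; set of 2 is {2}
Step 9: union(12, 11) -> merged; set of 12 now {11, 12}
Step 10: find(6) -> no change; set of 6 is {6}
Step 11: find(11) -> no change; set of 11 is {11, 12}
Step 12: union(12, 0) -> merged; set of 12 now {0, 11, 12}
Step 13: find(10) -> no change; set of 10 is {4, 10}
Component of 0: {0, 11, 12}

Answer: 0, 11, 12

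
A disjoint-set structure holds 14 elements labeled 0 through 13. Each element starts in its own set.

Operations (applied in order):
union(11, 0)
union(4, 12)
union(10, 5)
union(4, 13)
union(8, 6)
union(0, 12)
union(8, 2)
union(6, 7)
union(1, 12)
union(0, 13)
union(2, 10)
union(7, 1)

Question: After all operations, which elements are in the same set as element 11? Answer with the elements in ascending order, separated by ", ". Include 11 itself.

Step 1: union(11, 0) -> merged; set of 11 now {0, 11}
Step 2: union(4, 12) -> merged; set of 4 now {4, 12}
Step 3: union(10, 5) -> merged; set of 10 now {5, 10}
Step 4: union(4, 13) -> merged; set of 4 now {4, 12, 13}
Step 5: union(8, 6) -> merged; set of 8 now {6, 8}
Step 6: union(0, 12) -> merged; set of 0 now {0, 4, 11, 12, 13}
Step 7: union(8, 2) -> merged; set of 8 now {2, 6, 8}
Step 8: union(6, 7) -> merged; set of 6 now {2, 6, 7, 8}
Step 9: union(1, 12) -> merged; set of 1 now {0, 1, 4, 11, 12, 13}
Step 10: union(0, 13) -> already same set; set of 0 now {0, 1, 4, 11, 12, 13}
Step 11: union(2, 10) -> merged; set of 2 now {2, 5, 6, 7, 8, 10}
Step 12: union(7, 1) -> merged; set of 7 now {0, 1, 2, 4, 5, 6, 7, 8, 10, 11, 12, 13}
Component of 11: {0, 1, 2, 4, 5, 6, 7, 8, 10, 11, 12, 13}

Answer: 0, 1, 2, 4, 5, 6, 7, 8, 10, 11, 12, 13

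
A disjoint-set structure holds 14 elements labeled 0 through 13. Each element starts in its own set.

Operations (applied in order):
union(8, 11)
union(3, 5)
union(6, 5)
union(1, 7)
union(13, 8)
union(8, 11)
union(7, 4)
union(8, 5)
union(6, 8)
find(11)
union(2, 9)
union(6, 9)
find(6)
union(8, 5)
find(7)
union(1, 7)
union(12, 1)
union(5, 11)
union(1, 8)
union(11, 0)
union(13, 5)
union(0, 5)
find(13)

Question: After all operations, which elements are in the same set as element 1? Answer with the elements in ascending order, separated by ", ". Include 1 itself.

Answer: 0, 1, 2, 3, 4, 5, 6, 7, 8, 9, 11, 12, 13

Derivation:
Step 1: union(8, 11) -> merged; set of 8 now {8, 11}
Step 2: union(3, 5) -> merged; set of 3 now {3, 5}
Step 3: union(6, 5) -> merged; set of 6 now {3, 5, 6}
Step 4: union(1, 7) -> merged; set of 1 now {1, 7}
Step 5: union(13, 8) -> merged; set of 13 now {8, 11, 13}
Step 6: union(8, 11) -> already same set; set of 8 now {8, 11, 13}
Step 7: union(7, 4) -> merged; set of 7 now {1, 4, 7}
Step 8: union(8, 5) -> merged; set of 8 now {3, 5, 6, 8, 11, 13}
Step 9: union(6, 8) -> already same set; set of 6 now {3, 5, 6, 8, 11, 13}
Step 10: find(11) -> no change; set of 11 is {3, 5, 6, 8, 11, 13}
Step 11: union(2, 9) -> merged; set of 2 now {2, 9}
Step 12: union(6, 9) -> merged; set of 6 now {2, 3, 5, 6, 8, 9, 11, 13}
Step 13: find(6) -> no change; set of 6 is {2, 3, 5, 6, 8, 9, 11, 13}
Step 14: union(8, 5) -> already same set; set of 8 now {2, 3, 5, 6, 8, 9, 11, 13}
Step 15: find(7) -> no change; set of 7 is {1, 4, 7}
Step 16: union(1, 7) -> already same set; set of 1 now {1, 4, 7}
Step 17: union(12, 1) -> merged; set of 12 now {1, 4, 7, 12}
Step 18: union(5, 11) -> already same set; set of 5 now {2, 3, 5, 6, 8, 9, 11, 13}
Step 19: union(1, 8) -> merged; set of 1 now {1, 2, 3, 4, 5, 6, 7, 8, 9, 11, 12, 13}
Step 20: union(11, 0) -> merged; set of 11 now {0, 1, 2, 3, 4, 5, 6, 7, 8, 9, 11, 12, 13}
Step 21: union(13, 5) -> already same set; set of 13 now {0, 1, 2, 3, 4, 5, 6, 7, 8, 9, 11, 12, 13}
Step 22: union(0, 5) -> already same set; set of 0 now {0, 1, 2, 3, 4, 5, 6, 7, 8, 9, 11, 12, 13}
Step 23: find(13) -> no change; set of 13 is {0, 1, 2, 3, 4, 5, 6, 7, 8, 9, 11, 12, 13}
Component of 1: {0, 1, 2, 3, 4, 5, 6, 7, 8, 9, 11, 12, 13}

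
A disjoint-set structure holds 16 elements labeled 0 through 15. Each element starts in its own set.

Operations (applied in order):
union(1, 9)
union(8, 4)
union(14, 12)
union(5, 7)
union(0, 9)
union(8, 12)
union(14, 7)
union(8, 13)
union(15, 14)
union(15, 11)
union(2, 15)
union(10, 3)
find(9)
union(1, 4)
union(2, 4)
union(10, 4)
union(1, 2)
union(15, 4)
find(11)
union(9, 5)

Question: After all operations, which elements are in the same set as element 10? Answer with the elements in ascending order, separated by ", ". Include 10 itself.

Step 1: union(1, 9) -> merged; set of 1 now {1, 9}
Step 2: union(8, 4) -> merged; set of 8 now {4, 8}
Step 3: union(14, 12) -> merged; set of 14 now {12, 14}
Step 4: union(5, 7) -> merged; set of 5 now {5, 7}
Step 5: union(0, 9) -> merged; set of 0 now {0, 1, 9}
Step 6: union(8, 12) -> merged; set of 8 now {4, 8, 12, 14}
Step 7: union(14, 7) -> merged; set of 14 now {4, 5, 7, 8, 12, 14}
Step 8: union(8, 13) -> merged; set of 8 now {4, 5, 7, 8, 12, 13, 14}
Step 9: union(15, 14) -> merged; set of 15 now {4, 5, 7, 8, 12, 13, 14, 15}
Step 10: union(15, 11) -> merged; set of 15 now {4, 5, 7, 8, 11, 12, 13, 14, 15}
Step 11: union(2, 15) -> merged; set of 2 now {2, 4, 5, 7, 8, 11, 12, 13, 14, 15}
Step 12: union(10, 3) -> merged; set of 10 now {3, 10}
Step 13: find(9) -> no change; set of 9 is {0, 1, 9}
Step 14: union(1, 4) -> merged; set of 1 now {0, 1, 2, 4, 5, 7, 8, 9, 11, 12, 13, 14, 15}
Step 15: union(2, 4) -> already same set; set of 2 now {0, 1, 2, 4, 5, 7, 8, 9, 11, 12, 13, 14, 15}
Step 16: union(10, 4) -> merged; set of 10 now {0, 1, 2, 3, 4, 5, 7, 8, 9, 10, 11, 12, 13, 14, 15}
Step 17: union(1, 2) -> already same set; set of 1 now {0, 1, 2, 3, 4, 5, 7, 8, 9, 10, 11, 12, 13, 14, 15}
Step 18: union(15, 4) -> already same set; set of 15 now {0, 1, 2, 3, 4, 5, 7, 8, 9, 10, 11, 12, 13, 14, 15}
Step 19: find(11) -> no change; set of 11 is {0, 1, 2, 3, 4, 5, 7, 8, 9, 10, 11, 12, 13, 14, 15}
Step 20: union(9, 5) -> already same set; set of 9 now {0, 1, 2, 3, 4, 5, 7, 8, 9, 10, 11, 12, 13, 14, 15}
Component of 10: {0, 1, 2, 3, 4, 5, 7, 8, 9, 10, 11, 12, 13, 14, 15}

Answer: 0, 1, 2, 3, 4, 5, 7, 8, 9, 10, 11, 12, 13, 14, 15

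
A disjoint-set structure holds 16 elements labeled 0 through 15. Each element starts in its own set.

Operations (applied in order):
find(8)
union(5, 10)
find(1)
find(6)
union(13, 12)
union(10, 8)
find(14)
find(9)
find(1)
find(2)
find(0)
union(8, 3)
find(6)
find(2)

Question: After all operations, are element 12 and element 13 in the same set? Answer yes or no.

Answer: yes

Derivation:
Step 1: find(8) -> no change; set of 8 is {8}
Step 2: union(5, 10) -> merged; set of 5 now {5, 10}
Step 3: find(1) -> no change; set of 1 is {1}
Step 4: find(6) -> no change; set of 6 is {6}
Step 5: union(13, 12) -> merged; set of 13 now {12, 13}
Step 6: union(10, 8) -> merged; set of 10 now {5, 8, 10}
Step 7: find(14) -> no change; set of 14 is {14}
Step 8: find(9) -> no change; set of 9 is {9}
Step 9: find(1) -> no change; set of 1 is {1}
Step 10: find(2) -> no change; set of 2 is {2}
Step 11: find(0) -> no change; set of 0 is {0}
Step 12: union(8, 3) -> merged; set of 8 now {3, 5, 8, 10}
Step 13: find(6) -> no change; set of 6 is {6}
Step 14: find(2) -> no change; set of 2 is {2}
Set of 12: {12, 13}; 13 is a member.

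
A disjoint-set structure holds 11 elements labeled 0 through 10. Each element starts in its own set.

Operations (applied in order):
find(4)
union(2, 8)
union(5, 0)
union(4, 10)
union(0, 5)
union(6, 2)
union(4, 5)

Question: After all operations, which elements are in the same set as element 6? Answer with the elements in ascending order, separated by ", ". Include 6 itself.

Step 1: find(4) -> no change; set of 4 is {4}
Step 2: union(2, 8) -> merged; set of 2 now {2, 8}
Step 3: union(5, 0) -> merged; set of 5 now {0, 5}
Step 4: union(4, 10) -> merged; set of 4 now {4, 10}
Step 5: union(0, 5) -> already same set; set of 0 now {0, 5}
Step 6: union(6, 2) -> merged; set of 6 now {2, 6, 8}
Step 7: union(4, 5) -> merged; set of 4 now {0, 4, 5, 10}
Component of 6: {2, 6, 8}

Answer: 2, 6, 8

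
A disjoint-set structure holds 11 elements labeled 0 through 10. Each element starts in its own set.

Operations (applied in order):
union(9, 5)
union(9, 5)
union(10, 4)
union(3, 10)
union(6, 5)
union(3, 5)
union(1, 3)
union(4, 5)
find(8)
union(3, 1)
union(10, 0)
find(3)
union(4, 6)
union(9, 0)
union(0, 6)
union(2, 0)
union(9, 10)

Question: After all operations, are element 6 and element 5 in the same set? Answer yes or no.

Step 1: union(9, 5) -> merged; set of 9 now {5, 9}
Step 2: union(9, 5) -> already same set; set of 9 now {5, 9}
Step 3: union(10, 4) -> merged; set of 10 now {4, 10}
Step 4: union(3, 10) -> merged; set of 3 now {3, 4, 10}
Step 5: union(6, 5) -> merged; set of 6 now {5, 6, 9}
Step 6: union(3, 5) -> merged; set of 3 now {3, 4, 5, 6, 9, 10}
Step 7: union(1, 3) -> merged; set of 1 now {1, 3, 4, 5, 6, 9, 10}
Step 8: union(4, 5) -> already same set; set of 4 now {1, 3, 4, 5, 6, 9, 10}
Step 9: find(8) -> no change; set of 8 is {8}
Step 10: union(3, 1) -> already same set; set of 3 now {1, 3, 4, 5, 6, 9, 10}
Step 11: union(10, 0) -> merged; set of 10 now {0, 1, 3, 4, 5, 6, 9, 10}
Step 12: find(3) -> no change; set of 3 is {0, 1, 3, 4, 5, 6, 9, 10}
Step 13: union(4, 6) -> already same set; set of 4 now {0, 1, 3, 4, 5, 6, 9, 10}
Step 14: union(9, 0) -> already same set; set of 9 now {0, 1, 3, 4, 5, 6, 9, 10}
Step 15: union(0, 6) -> already same set; set of 0 now {0, 1, 3, 4, 5, 6, 9, 10}
Step 16: union(2, 0) -> merged; set of 2 now {0, 1, 2, 3, 4, 5, 6, 9, 10}
Step 17: union(9, 10) -> already same set; set of 9 now {0, 1, 2, 3, 4, 5, 6, 9, 10}
Set of 6: {0, 1, 2, 3, 4, 5, 6, 9, 10}; 5 is a member.

Answer: yes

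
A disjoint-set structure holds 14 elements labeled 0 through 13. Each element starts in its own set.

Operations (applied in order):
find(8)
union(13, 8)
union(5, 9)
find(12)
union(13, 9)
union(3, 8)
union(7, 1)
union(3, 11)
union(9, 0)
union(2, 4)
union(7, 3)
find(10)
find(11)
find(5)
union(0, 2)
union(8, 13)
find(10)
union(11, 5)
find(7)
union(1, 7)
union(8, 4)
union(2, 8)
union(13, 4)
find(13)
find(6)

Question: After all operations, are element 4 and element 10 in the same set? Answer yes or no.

Answer: no

Derivation:
Step 1: find(8) -> no change; set of 8 is {8}
Step 2: union(13, 8) -> merged; set of 13 now {8, 13}
Step 3: union(5, 9) -> merged; set of 5 now {5, 9}
Step 4: find(12) -> no change; set of 12 is {12}
Step 5: union(13, 9) -> merged; set of 13 now {5, 8, 9, 13}
Step 6: union(3, 8) -> merged; set of 3 now {3, 5, 8, 9, 13}
Step 7: union(7, 1) -> merged; set of 7 now {1, 7}
Step 8: union(3, 11) -> merged; set of 3 now {3, 5, 8, 9, 11, 13}
Step 9: union(9, 0) -> merged; set of 9 now {0, 3, 5, 8, 9, 11, 13}
Step 10: union(2, 4) -> merged; set of 2 now {2, 4}
Step 11: union(7, 3) -> merged; set of 7 now {0, 1, 3, 5, 7, 8, 9, 11, 13}
Step 12: find(10) -> no change; set of 10 is {10}
Step 13: find(11) -> no change; set of 11 is {0, 1, 3, 5, 7, 8, 9, 11, 13}
Step 14: find(5) -> no change; set of 5 is {0, 1, 3, 5, 7, 8, 9, 11, 13}
Step 15: union(0, 2) -> merged; set of 0 now {0, 1, 2, 3, 4, 5, 7, 8, 9, 11, 13}
Step 16: union(8, 13) -> already same set; set of 8 now {0, 1, 2, 3, 4, 5, 7, 8, 9, 11, 13}
Step 17: find(10) -> no change; set of 10 is {10}
Step 18: union(11, 5) -> already same set; set of 11 now {0, 1, 2, 3, 4, 5, 7, 8, 9, 11, 13}
Step 19: find(7) -> no change; set of 7 is {0, 1, 2, 3, 4, 5, 7, 8, 9, 11, 13}
Step 20: union(1, 7) -> already same set; set of 1 now {0, 1, 2, 3, 4, 5, 7, 8, 9, 11, 13}
Step 21: union(8, 4) -> already same set; set of 8 now {0, 1, 2, 3, 4, 5, 7, 8, 9, 11, 13}
Step 22: union(2, 8) -> already same set; set of 2 now {0, 1, 2, 3, 4, 5, 7, 8, 9, 11, 13}
Step 23: union(13, 4) -> already same set; set of 13 now {0, 1, 2, 3, 4, 5, 7, 8, 9, 11, 13}
Step 24: find(13) -> no change; set of 13 is {0, 1, 2, 3, 4, 5, 7, 8, 9, 11, 13}
Step 25: find(6) -> no change; set of 6 is {6}
Set of 4: {0, 1, 2, 3, 4, 5, 7, 8, 9, 11, 13}; 10 is not a member.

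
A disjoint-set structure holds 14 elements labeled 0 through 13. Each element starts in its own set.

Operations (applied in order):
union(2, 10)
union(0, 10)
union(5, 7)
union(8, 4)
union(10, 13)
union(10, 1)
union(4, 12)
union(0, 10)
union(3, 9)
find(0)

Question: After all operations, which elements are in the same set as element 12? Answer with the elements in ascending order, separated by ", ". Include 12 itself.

Answer: 4, 8, 12

Derivation:
Step 1: union(2, 10) -> merged; set of 2 now {2, 10}
Step 2: union(0, 10) -> merged; set of 0 now {0, 2, 10}
Step 3: union(5, 7) -> merged; set of 5 now {5, 7}
Step 4: union(8, 4) -> merged; set of 8 now {4, 8}
Step 5: union(10, 13) -> merged; set of 10 now {0, 2, 10, 13}
Step 6: union(10, 1) -> merged; set of 10 now {0, 1, 2, 10, 13}
Step 7: union(4, 12) -> merged; set of 4 now {4, 8, 12}
Step 8: union(0, 10) -> already same set; set of 0 now {0, 1, 2, 10, 13}
Step 9: union(3, 9) -> merged; set of 3 now {3, 9}
Step 10: find(0) -> no change; set of 0 is {0, 1, 2, 10, 13}
Component of 12: {4, 8, 12}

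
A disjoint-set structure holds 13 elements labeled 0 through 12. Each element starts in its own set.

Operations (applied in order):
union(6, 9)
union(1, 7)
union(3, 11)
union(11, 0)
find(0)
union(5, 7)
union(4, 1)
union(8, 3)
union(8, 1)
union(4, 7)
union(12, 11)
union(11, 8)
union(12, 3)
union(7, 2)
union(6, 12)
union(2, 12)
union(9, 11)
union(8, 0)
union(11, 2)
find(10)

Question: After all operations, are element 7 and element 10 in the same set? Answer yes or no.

Answer: no

Derivation:
Step 1: union(6, 9) -> merged; set of 6 now {6, 9}
Step 2: union(1, 7) -> merged; set of 1 now {1, 7}
Step 3: union(3, 11) -> merged; set of 3 now {3, 11}
Step 4: union(11, 0) -> merged; set of 11 now {0, 3, 11}
Step 5: find(0) -> no change; set of 0 is {0, 3, 11}
Step 6: union(5, 7) -> merged; set of 5 now {1, 5, 7}
Step 7: union(4, 1) -> merged; set of 4 now {1, 4, 5, 7}
Step 8: union(8, 3) -> merged; set of 8 now {0, 3, 8, 11}
Step 9: union(8, 1) -> merged; set of 8 now {0, 1, 3, 4, 5, 7, 8, 11}
Step 10: union(4, 7) -> already same set; set of 4 now {0, 1, 3, 4, 5, 7, 8, 11}
Step 11: union(12, 11) -> merged; set of 12 now {0, 1, 3, 4, 5, 7, 8, 11, 12}
Step 12: union(11, 8) -> already same set; set of 11 now {0, 1, 3, 4, 5, 7, 8, 11, 12}
Step 13: union(12, 3) -> already same set; set of 12 now {0, 1, 3, 4, 5, 7, 8, 11, 12}
Step 14: union(7, 2) -> merged; set of 7 now {0, 1, 2, 3, 4, 5, 7, 8, 11, 12}
Step 15: union(6, 12) -> merged; set of 6 now {0, 1, 2, 3, 4, 5, 6, 7, 8, 9, 11, 12}
Step 16: union(2, 12) -> already same set; set of 2 now {0, 1, 2, 3, 4, 5, 6, 7, 8, 9, 11, 12}
Step 17: union(9, 11) -> already same set; set of 9 now {0, 1, 2, 3, 4, 5, 6, 7, 8, 9, 11, 12}
Step 18: union(8, 0) -> already same set; set of 8 now {0, 1, 2, 3, 4, 5, 6, 7, 8, 9, 11, 12}
Step 19: union(11, 2) -> already same set; set of 11 now {0, 1, 2, 3, 4, 5, 6, 7, 8, 9, 11, 12}
Step 20: find(10) -> no change; set of 10 is {10}
Set of 7: {0, 1, 2, 3, 4, 5, 6, 7, 8, 9, 11, 12}; 10 is not a member.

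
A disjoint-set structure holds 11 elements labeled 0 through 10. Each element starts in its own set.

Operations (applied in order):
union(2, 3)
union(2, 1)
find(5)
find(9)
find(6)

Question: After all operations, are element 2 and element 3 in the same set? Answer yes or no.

Step 1: union(2, 3) -> merged; set of 2 now {2, 3}
Step 2: union(2, 1) -> merged; set of 2 now {1, 2, 3}
Step 3: find(5) -> no change; set of 5 is {5}
Step 4: find(9) -> no change; set of 9 is {9}
Step 5: find(6) -> no change; set of 6 is {6}
Set of 2: {1, 2, 3}; 3 is a member.

Answer: yes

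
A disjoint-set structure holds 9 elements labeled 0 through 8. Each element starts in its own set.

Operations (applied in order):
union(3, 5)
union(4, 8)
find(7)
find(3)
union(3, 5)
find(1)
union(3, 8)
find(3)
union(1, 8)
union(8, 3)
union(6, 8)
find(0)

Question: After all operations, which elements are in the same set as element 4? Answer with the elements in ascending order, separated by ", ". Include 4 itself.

Step 1: union(3, 5) -> merged; set of 3 now {3, 5}
Step 2: union(4, 8) -> merged; set of 4 now {4, 8}
Step 3: find(7) -> no change; set of 7 is {7}
Step 4: find(3) -> no change; set of 3 is {3, 5}
Step 5: union(3, 5) -> already same set; set of 3 now {3, 5}
Step 6: find(1) -> no change; set of 1 is {1}
Step 7: union(3, 8) -> merged; set of 3 now {3, 4, 5, 8}
Step 8: find(3) -> no change; set of 3 is {3, 4, 5, 8}
Step 9: union(1, 8) -> merged; set of 1 now {1, 3, 4, 5, 8}
Step 10: union(8, 3) -> already same set; set of 8 now {1, 3, 4, 5, 8}
Step 11: union(6, 8) -> merged; set of 6 now {1, 3, 4, 5, 6, 8}
Step 12: find(0) -> no change; set of 0 is {0}
Component of 4: {1, 3, 4, 5, 6, 8}

Answer: 1, 3, 4, 5, 6, 8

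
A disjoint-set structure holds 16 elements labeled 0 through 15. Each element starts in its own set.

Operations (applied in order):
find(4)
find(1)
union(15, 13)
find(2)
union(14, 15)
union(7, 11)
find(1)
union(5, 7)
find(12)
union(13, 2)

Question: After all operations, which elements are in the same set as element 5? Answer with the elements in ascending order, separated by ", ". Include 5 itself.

Step 1: find(4) -> no change; set of 4 is {4}
Step 2: find(1) -> no change; set of 1 is {1}
Step 3: union(15, 13) -> merged; set of 15 now {13, 15}
Step 4: find(2) -> no change; set of 2 is {2}
Step 5: union(14, 15) -> merged; set of 14 now {13, 14, 15}
Step 6: union(7, 11) -> merged; set of 7 now {7, 11}
Step 7: find(1) -> no change; set of 1 is {1}
Step 8: union(5, 7) -> merged; set of 5 now {5, 7, 11}
Step 9: find(12) -> no change; set of 12 is {12}
Step 10: union(13, 2) -> merged; set of 13 now {2, 13, 14, 15}
Component of 5: {5, 7, 11}

Answer: 5, 7, 11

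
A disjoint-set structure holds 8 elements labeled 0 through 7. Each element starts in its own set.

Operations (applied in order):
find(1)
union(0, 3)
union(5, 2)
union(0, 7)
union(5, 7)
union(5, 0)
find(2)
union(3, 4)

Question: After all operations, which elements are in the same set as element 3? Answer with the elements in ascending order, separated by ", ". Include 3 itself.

Answer: 0, 2, 3, 4, 5, 7

Derivation:
Step 1: find(1) -> no change; set of 1 is {1}
Step 2: union(0, 3) -> merged; set of 0 now {0, 3}
Step 3: union(5, 2) -> merged; set of 5 now {2, 5}
Step 4: union(0, 7) -> merged; set of 0 now {0, 3, 7}
Step 5: union(5, 7) -> merged; set of 5 now {0, 2, 3, 5, 7}
Step 6: union(5, 0) -> already same set; set of 5 now {0, 2, 3, 5, 7}
Step 7: find(2) -> no change; set of 2 is {0, 2, 3, 5, 7}
Step 8: union(3, 4) -> merged; set of 3 now {0, 2, 3, 4, 5, 7}
Component of 3: {0, 2, 3, 4, 5, 7}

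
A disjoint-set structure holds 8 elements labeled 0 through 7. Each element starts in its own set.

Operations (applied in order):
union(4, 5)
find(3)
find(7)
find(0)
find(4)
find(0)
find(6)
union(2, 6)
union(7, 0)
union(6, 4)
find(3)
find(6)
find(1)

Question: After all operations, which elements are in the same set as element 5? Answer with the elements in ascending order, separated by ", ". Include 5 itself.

Step 1: union(4, 5) -> merged; set of 4 now {4, 5}
Step 2: find(3) -> no change; set of 3 is {3}
Step 3: find(7) -> no change; set of 7 is {7}
Step 4: find(0) -> no change; set of 0 is {0}
Step 5: find(4) -> no change; set of 4 is {4, 5}
Step 6: find(0) -> no change; set of 0 is {0}
Step 7: find(6) -> no change; set of 6 is {6}
Step 8: union(2, 6) -> merged; set of 2 now {2, 6}
Step 9: union(7, 0) -> merged; set of 7 now {0, 7}
Step 10: union(6, 4) -> merged; set of 6 now {2, 4, 5, 6}
Step 11: find(3) -> no change; set of 3 is {3}
Step 12: find(6) -> no change; set of 6 is {2, 4, 5, 6}
Step 13: find(1) -> no change; set of 1 is {1}
Component of 5: {2, 4, 5, 6}

Answer: 2, 4, 5, 6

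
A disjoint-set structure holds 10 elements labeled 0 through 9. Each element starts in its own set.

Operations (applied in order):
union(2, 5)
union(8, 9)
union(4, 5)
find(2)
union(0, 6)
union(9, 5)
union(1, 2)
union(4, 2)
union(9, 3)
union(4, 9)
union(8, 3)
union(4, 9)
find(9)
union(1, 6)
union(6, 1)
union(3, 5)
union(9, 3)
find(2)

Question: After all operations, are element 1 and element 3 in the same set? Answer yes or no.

Step 1: union(2, 5) -> merged; set of 2 now {2, 5}
Step 2: union(8, 9) -> merged; set of 8 now {8, 9}
Step 3: union(4, 5) -> merged; set of 4 now {2, 4, 5}
Step 4: find(2) -> no change; set of 2 is {2, 4, 5}
Step 5: union(0, 6) -> merged; set of 0 now {0, 6}
Step 6: union(9, 5) -> merged; set of 9 now {2, 4, 5, 8, 9}
Step 7: union(1, 2) -> merged; set of 1 now {1, 2, 4, 5, 8, 9}
Step 8: union(4, 2) -> already same set; set of 4 now {1, 2, 4, 5, 8, 9}
Step 9: union(9, 3) -> merged; set of 9 now {1, 2, 3, 4, 5, 8, 9}
Step 10: union(4, 9) -> already same set; set of 4 now {1, 2, 3, 4, 5, 8, 9}
Step 11: union(8, 3) -> already same set; set of 8 now {1, 2, 3, 4, 5, 8, 9}
Step 12: union(4, 9) -> already same set; set of 4 now {1, 2, 3, 4, 5, 8, 9}
Step 13: find(9) -> no change; set of 9 is {1, 2, 3, 4, 5, 8, 9}
Step 14: union(1, 6) -> merged; set of 1 now {0, 1, 2, 3, 4, 5, 6, 8, 9}
Step 15: union(6, 1) -> already same set; set of 6 now {0, 1, 2, 3, 4, 5, 6, 8, 9}
Step 16: union(3, 5) -> already same set; set of 3 now {0, 1, 2, 3, 4, 5, 6, 8, 9}
Step 17: union(9, 3) -> already same set; set of 9 now {0, 1, 2, 3, 4, 5, 6, 8, 9}
Step 18: find(2) -> no change; set of 2 is {0, 1, 2, 3, 4, 5, 6, 8, 9}
Set of 1: {0, 1, 2, 3, 4, 5, 6, 8, 9}; 3 is a member.

Answer: yes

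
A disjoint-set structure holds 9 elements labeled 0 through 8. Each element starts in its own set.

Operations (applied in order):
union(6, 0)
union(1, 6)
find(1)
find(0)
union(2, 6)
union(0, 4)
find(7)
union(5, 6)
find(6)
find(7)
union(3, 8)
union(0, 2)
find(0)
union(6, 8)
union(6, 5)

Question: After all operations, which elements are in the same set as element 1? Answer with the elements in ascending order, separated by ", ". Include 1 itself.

Step 1: union(6, 0) -> merged; set of 6 now {0, 6}
Step 2: union(1, 6) -> merged; set of 1 now {0, 1, 6}
Step 3: find(1) -> no change; set of 1 is {0, 1, 6}
Step 4: find(0) -> no change; set of 0 is {0, 1, 6}
Step 5: union(2, 6) -> merged; set of 2 now {0, 1, 2, 6}
Step 6: union(0, 4) -> merged; set of 0 now {0, 1, 2, 4, 6}
Step 7: find(7) -> no change; set of 7 is {7}
Step 8: union(5, 6) -> merged; set of 5 now {0, 1, 2, 4, 5, 6}
Step 9: find(6) -> no change; set of 6 is {0, 1, 2, 4, 5, 6}
Step 10: find(7) -> no change; set of 7 is {7}
Step 11: union(3, 8) -> merged; set of 3 now {3, 8}
Step 12: union(0, 2) -> already same set; set of 0 now {0, 1, 2, 4, 5, 6}
Step 13: find(0) -> no change; set of 0 is {0, 1, 2, 4, 5, 6}
Step 14: union(6, 8) -> merged; set of 6 now {0, 1, 2, 3, 4, 5, 6, 8}
Step 15: union(6, 5) -> already same set; set of 6 now {0, 1, 2, 3, 4, 5, 6, 8}
Component of 1: {0, 1, 2, 3, 4, 5, 6, 8}

Answer: 0, 1, 2, 3, 4, 5, 6, 8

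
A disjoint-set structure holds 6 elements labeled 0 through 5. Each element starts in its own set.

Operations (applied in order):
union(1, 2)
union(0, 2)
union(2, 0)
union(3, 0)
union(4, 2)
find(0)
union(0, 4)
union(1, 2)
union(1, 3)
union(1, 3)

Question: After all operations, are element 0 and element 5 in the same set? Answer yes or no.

Step 1: union(1, 2) -> merged; set of 1 now {1, 2}
Step 2: union(0, 2) -> merged; set of 0 now {0, 1, 2}
Step 3: union(2, 0) -> already same set; set of 2 now {0, 1, 2}
Step 4: union(3, 0) -> merged; set of 3 now {0, 1, 2, 3}
Step 5: union(4, 2) -> merged; set of 4 now {0, 1, 2, 3, 4}
Step 6: find(0) -> no change; set of 0 is {0, 1, 2, 3, 4}
Step 7: union(0, 4) -> already same set; set of 0 now {0, 1, 2, 3, 4}
Step 8: union(1, 2) -> already same set; set of 1 now {0, 1, 2, 3, 4}
Step 9: union(1, 3) -> already same set; set of 1 now {0, 1, 2, 3, 4}
Step 10: union(1, 3) -> already same set; set of 1 now {0, 1, 2, 3, 4}
Set of 0: {0, 1, 2, 3, 4}; 5 is not a member.

Answer: no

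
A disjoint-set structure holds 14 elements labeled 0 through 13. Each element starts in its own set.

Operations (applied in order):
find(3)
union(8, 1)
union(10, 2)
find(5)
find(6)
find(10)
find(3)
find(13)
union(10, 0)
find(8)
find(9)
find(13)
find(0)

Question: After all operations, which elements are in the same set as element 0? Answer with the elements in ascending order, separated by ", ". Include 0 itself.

Answer: 0, 2, 10

Derivation:
Step 1: find(3) -> no change; set of 3 is {3}
Step 2: union(8, 1) -> merged; set of 8 now {1, 8}
Step 3: union(10, 2) -> merged; set of 10 now {2, 10}
Step 4: find(5) -> no change; set of 5 is {5}
Step 5: find(6) -> no change; set of 6 is {6}
Step 6: find(10) -> no change; set of 10 is {2, 10}
Step 7: find(3) -> no change; set of 3 is {3}
Step 8: find(13) -> no change; set of 13 is {13}
Step 9: union(10, 0) -> merged; set of 10 now {0, 2, 10}
Step 10: find(8) -> no change; set of 8 is {1, 8}
Step 11: find(9) -> no change; set of 9 is {9}
Step 12: find(13) -> no change; set of 13 is {13}
Step 13: find(0) -> no change; set of 0 is {0, 2, 10}
Component of 0: {0, 2, 10}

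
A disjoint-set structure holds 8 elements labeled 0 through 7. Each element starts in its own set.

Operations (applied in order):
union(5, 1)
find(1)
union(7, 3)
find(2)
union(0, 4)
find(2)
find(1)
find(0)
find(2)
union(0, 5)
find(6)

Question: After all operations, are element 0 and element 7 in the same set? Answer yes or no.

Step 1: union(5, 1) -> merged; set of 5 now {1, 5}
Step 2: find(1) -> no change; set of 1 is {1, 5}
Step 3: union(7, 3) -> merged; set of 7 now {3, 7}
Step 4: find(2) -> no change; set of 2 is {2}
Step 5: union(0, 4) -> merged; set of 0 now {0, 4}
Step 6: find(2) -> no change; set of 2 is {2}
Step 7: find(1) -> no change; set of 1 is {1, 5}
Step 8: find(0) -> no change; set of 0 is {0, 4}
Step 9: find(2) -> no change; set of 2 is {2}
Step 10: union(0, 5) -> merged; set of 0 now {0, 1, 4, 5}
Step 11: find(6) -> no change; set of 6 is {6}
Set of 0: {0, 1, 4, 5}; 7 is not a member.

Answer: no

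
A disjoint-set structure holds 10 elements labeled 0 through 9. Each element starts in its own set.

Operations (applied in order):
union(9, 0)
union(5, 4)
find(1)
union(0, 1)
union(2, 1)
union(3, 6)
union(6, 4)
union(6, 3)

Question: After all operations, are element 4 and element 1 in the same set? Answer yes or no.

Answer: no

Derivation:
Step 1: union(9, 0) -> merged; set of 9 now {0, 9}
Step 2: union(5, 4) -> merged; set of 5 now {4, 5}
Step 3: find(1) -> no change; set of 1 is {1}
Step 4: union(0, 1) -> merged; set of 0 now {0, 1, 9}
Step 5: union(2, 1) -> merged; set of 2 now {0, 1, 2, 9}
Step 6: union(3, 6) -> merged; set of 3 now {3, 6}
Step 7: union(6, 4) -> merged; set of 6 now {3, 4, 5, 6}
Step 8: union(6, 3) -> already same set; set of 6 now {3, 4, 5, 6}
Set of 4: {3, 4, 5, 6}; 1 is not a member.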